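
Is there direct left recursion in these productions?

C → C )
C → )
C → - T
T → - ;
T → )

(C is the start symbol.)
Direct left recursion occurs when N → N α for some non-terminal N (the right-hand side begins with the left-hand side itself).

C → C ): LEFT RECURSIVE (starts with C)
C → ): starts with ')'
C → - T: starts with '-'
T → - ;: starts with '-'
T → ): starts with ')'

The grammar has direct left recursion on: C.

Answer: Yes, C is left-recursive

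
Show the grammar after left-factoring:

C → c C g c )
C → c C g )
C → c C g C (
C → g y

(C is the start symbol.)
Left-factoring transforms A → αβ₁ | αβ₂ into A → αA' and A' → β₁ | β₂
(α is the longest common prefix among the alternatives). Repeat until
no nonterminal has two alternatives with a common prefix.

Round 1: C has alternatives sharing prefix 'c C g'. Introduce C': C → c C g C'
  Add: C' → c )
  Add: C' → )
  Add: C' → C (

No remaining common prefixes — done.

Resulting grammar:
C → c C g C'
C' → c )
C' → )
C' → C (
C → g y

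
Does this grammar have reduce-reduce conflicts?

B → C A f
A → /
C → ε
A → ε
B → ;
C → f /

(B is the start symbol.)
A reduce-reduce conflict occurs when an LR(0) state has two complete items [A → α .] and [B → β .] — both call for a reduction, and with no lookahead the parser cannot choose between them.

Augment with B' → B and build the canonical LR(0) collection (I0 = CLOSURE({[B' → . B]}), then GOTO on every symbol after a dot until no new states appear). It has 9 states:
  I0: { [B → . ;], [B → . C A f], [B' → . B], [C → . f /], [C → .] }  — shift, reduce
  I1: { [B → ; .] }  — reduce
  I2: { [B' → B .] }  — accept
  I3: { [A → . /], [A → .], [B → C . A f] }  — shift, reduce
  I4: { [C → f . /] }  — shift
  I5: { [C → f / .] }  — reduce
  I6: { [A → / .] }  — reduce
  I7: { [B → C A . f] }  — shift
  I8: { [B → C A f .] }  — reduce

No state contains more than one complete item.

Answer: No reduce-reduce conflicts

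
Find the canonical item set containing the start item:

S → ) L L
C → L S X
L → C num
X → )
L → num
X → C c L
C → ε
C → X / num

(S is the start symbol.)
{ [S → . ) L L], [S' → . S] }

First, augment the grammar with S' → S
I₀ = CLOSURE({ [S' → . S] }):
  [S' → . S] has the dot before S: add [S → . ) L L]
No further items can be added.

I₀ = { [S → . ) L L], [S' → . S] }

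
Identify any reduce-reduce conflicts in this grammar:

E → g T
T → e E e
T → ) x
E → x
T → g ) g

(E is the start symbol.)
A reduce-reduce conflict occurs when an LR(0) state has two complete items [A → α .] and [B → β .] — both call for a reduction, and with no lookahead the parser cannot choose between them.

Augment with E' → E and build the canonical LR(0) collection (I0 = CLOSURE({[E' → . E]}), then GOTO on every symbol after a dot until no new states appear). It has 13 states:
  I0: { [E → . g T], [E → . x], [E' → . E] }  — shift
  I1: { [E' → E .] }  — accept
  I2: { [E → g . T], [T → . ) x], [T → . e E e], [T → . g ) g] }  — shift
  I3: { [E → x .] }  — reduce
  I4: { [T → ) . x] }  — shift
  I5: { [E → g T .] }  — reduce
  I6: { [E → . g T], [E → . x], [T → e . E e] }  — shift
  I7: { [T → g . ) g] }  — shift
  I8: { [T → g ) . g] }  — shift
  I9: { [T → g ) g .] }  — reduce
  I10: { [T → e E . e] }  — shift
  I11: { [T → e E e .] }  — reduce
  I12: { [T → ) x .] }  — reduce

No state contains more than one complete item.

Answer: No reduce-reduce conflicts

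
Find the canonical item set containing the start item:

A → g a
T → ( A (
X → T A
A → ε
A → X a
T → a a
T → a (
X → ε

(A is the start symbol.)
{ [A → . X a], [A → . g a], [A → .], [A' → . A], [T → . ( A (], [T → . a (], [T → . a a], [X → . T A], [X → .] }

First, augment the grammar with A' → A
I₀ = CLOSURE({ [A' → . A] }):
  [A' → . A] has the dot before A: add [A → . g a], [A → .], [A → . X a]
  [A → . X a] has the dot before X: add [X → . T A], [X → .]
  [X → . T A] has the dot before T: add [T → . ( A (], [T → . a a], [T → . a (]
No further items can be added.

I₀ = { [A → . X a], [A → . g a], [A → .], [A' → . A], [T → . ( A (], [T → . a (], [T → . a a], [X → . T A], [X → .] }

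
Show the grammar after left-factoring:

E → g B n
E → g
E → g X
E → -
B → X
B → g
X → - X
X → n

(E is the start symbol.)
Left-factoring transforms A → αβ₁ | αβ₂ into A → αA' and A' → β₁ | β₂
(α is the longest common prefix among the alternatives). Repeat until
no nonterminal has two alternatives with a common prefix.

Round 1: E has alternatives sharing prefix 'g'. Introduce E': E → g E'
  Add: E' → B n
  Add: E' → ε
  Add: E' → X

No remaining common prefixes — done.

Resulting grammar:
E → g E'
E' → B n
E' → ε
E' → X
E → -
B → X
B → g
X → - X
X → n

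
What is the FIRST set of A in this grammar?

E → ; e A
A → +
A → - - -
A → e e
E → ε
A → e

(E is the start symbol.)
{ '+', '-', 'e' }

From A → +:
  - '+' is a terminal: add '+' and stop
From A → - - -:
  - '-' is a terminal: add '-' and stop
From A → e e:
  - e is a terminal: add 'e' and stop
From A → e:
  - e is a terminal: add 'e' and stop

Collecting: FIRST(A) = { '+', '-', 'e' }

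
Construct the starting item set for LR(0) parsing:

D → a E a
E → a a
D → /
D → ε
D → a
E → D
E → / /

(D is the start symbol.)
{ [D → . /], [D → . a E a], [D → . a], [D → .], [D' → . D] }

First, augment the grammar with D' → D
I₀ = CLOSURE({ [D' → . D] }):
  [D' → . D] has the dot before D: add [D → . a E a], [D → . /], [D → .], [D → . a]
No further items can be added.

I₀ = { [D → . /], [D → . a E a], [D → . a], [D → .], [D' → . D] }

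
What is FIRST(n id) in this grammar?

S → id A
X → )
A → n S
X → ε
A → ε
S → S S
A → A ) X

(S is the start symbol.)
To compute FIRST(n id), process the symbols left to right:
Symbol n is a terminal. Add 'n' and stop.
FIRST(n id) = { 'n' }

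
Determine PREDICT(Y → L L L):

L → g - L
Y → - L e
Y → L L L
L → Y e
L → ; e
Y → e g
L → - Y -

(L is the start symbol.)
PREDICT(Y → L L L) = (FIRST(RHS) \ {ε}) ∪ (FOLLOW(Y) if ε ∈ FIRST(RHS), i.e. RHS ⇒* ε)
FIRST(L) = { '-', ';', 'e', 'g' }
FIRST(L L L) = { '-', ';', 'e', 'g' }
ε ∉ FIRST(L L L), so FOLLOW(Y) is not added.
PREDICT(Y → L L L) = { '-', ';', 'e', 'g' }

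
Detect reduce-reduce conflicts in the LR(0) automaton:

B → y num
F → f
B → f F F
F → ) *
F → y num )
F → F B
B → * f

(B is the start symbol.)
No reduce-reduce conflicts

Augment with B' → B and build the canonical LR(0) collection (I0 = CLOSURE({[B' → . B]}), then GOTO on every symbol after a dot until no new states appear). It has 19 states:
  I0: { [B → . * f], [B → . f F F], [B → . y num], [B' → . B] }  — shift
  I1: { [B → * . f] }  — shift
  I2: { [B' → B .] }  — accept
  I3: { [B → f . F F], [F → . ) *], [F → . F B], [F → . f], [F → . y num )] }  — shift
  I4: { [B → y . num] }  — shift
  I5: { [B → y num .] }  — reduce
  I6: { [F → ) . *] }  — shift
  I7: { [B → . * f], [B → . f F F], [B → . y num], [B → f F . F], [F → . ) *], [F → . F B], [F → . f], [F → . y num )], [F → F . B] }  — shift
  I8: { [F → f .] }  — reduce
  I9: { [F → y . num )] }  — shift
  I10: { [F → y num . )] }  — shift
  I11: { [F → y num ) .] }  — reduce
  I12: { [F → F B .] }  — reduce
  I13: { [B → . * f], [B → . f F F], [B → . y num], [B → f F F .], [F → F . B] }  — shift, reduce
  I14: { [B → f . F F], [F → . ) *], [F → . F B], [F → . f], [F → . y num )], [F → f .] }  — shift, reduce
  I15: { [B → y . num], [F → y . num )] }  — shift
  I16: { [B → y num .], [F → y num . )] }  — shift, reduce
  I17: { [F → ) * .] }  — reduce
  I18: { [B → * f .] }  — reduce

No state contains more than one complete item.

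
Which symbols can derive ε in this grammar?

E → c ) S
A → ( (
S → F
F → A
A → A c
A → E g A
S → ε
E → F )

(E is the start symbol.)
{ 'S' }

ε-productions: S → ε
So S is immediately nullable.
No further non-terminal can be added: every production for the remaining non-terminals contains a terminal or a non-nullable non-terminal.
Nullable = { 'S' }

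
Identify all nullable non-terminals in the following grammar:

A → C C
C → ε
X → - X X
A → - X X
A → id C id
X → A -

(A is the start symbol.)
{ 'A', 'C' }

ε-productions: C → ε
So C is immediately nullable.
A → C C: every symbol on the right is nullable, so A is nullable too.
No further non-terminal can be added: every production for the remaining non-terminals contains a terminal or a non-nullable non-terminal.
Nullable = { 'A', 'C' }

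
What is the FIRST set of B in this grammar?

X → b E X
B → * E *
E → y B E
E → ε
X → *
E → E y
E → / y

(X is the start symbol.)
{ '*' }

To compute FIRST(B), examine every production with B on the left-hand side, reading each right-hand side left to right until a non-nullable symbol is reached.

From B → * E *:
  - '*' is a terminal: add '*' and stop

Collecting: FIRST(B) = { '*' }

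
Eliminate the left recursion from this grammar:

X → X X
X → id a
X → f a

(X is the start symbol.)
X → id a X'
X → f a X'
X' → X X'
X' → ε

X is directly left-recursive. The standard transformation for
  A → A α₁ | ... | A α_m | β₁ | ... | β_n
is
  A  → β₁ A' | ... | β_n A'
  A' → α₁ A' | ... | α_m A' | ε

X → id a becomes X → id a X'
X → f a becomes X → f a X'
X → X X becomes X' → X X'
Add X' → ε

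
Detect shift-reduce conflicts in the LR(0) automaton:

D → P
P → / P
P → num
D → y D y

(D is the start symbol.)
A shift-reduce conflict occurs when an LR(0) state has both:
  - a complete (reduce) item [A → α .] (dot at the end), and
  - a shift item [B → β . c γ] (dot before a terminal).

Augment with D' → D and build the canonical LR(0) collection (I0 = CLOSURE({[D' → . D]}), then GOTO on every symbol after a dot until no new states appear). It has 9 states:
  I0: { [D → . P], [D → . y D y], [D' → . D], [P → . / P], [P → . num] }  — shift
  I1: { [P → . / P], [P → . num], [P → / . P] }  — shift
  I2: { [D' → D .] }  — accept
  I3: { [D → P .] }  — reduce
  I4: { [P → num .] }  — reduce
  I5: { [D → . P], [D → . y D y], [D → y . D y], [P → . / P], [P → . num] }  — shift
  I6: { [D → y D . y] }  — shift
  I7: { [D → y D y .] }  — reduce
  I8: { [P → / P .] }  — reduce

No state contains both a complete item and a shift item.

Answer: No shift-reduce conflicts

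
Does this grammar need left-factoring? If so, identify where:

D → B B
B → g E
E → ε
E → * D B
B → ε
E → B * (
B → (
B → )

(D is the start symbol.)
No, left-factoring is not needed

Left-factoring is needed when two productions for the same non-terminal
share a common prefix on the right-hand side.

Productions for B:
  B → g E
  B → ε
  B → (
  B → )
Productions for E:
  E → ε
  E → * D B
  E → B * (

No common prefixes found.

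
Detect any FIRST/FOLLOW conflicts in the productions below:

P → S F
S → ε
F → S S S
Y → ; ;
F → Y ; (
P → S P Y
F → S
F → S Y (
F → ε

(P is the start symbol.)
A FIRST/FOLLOW conflict occurs when a non-terminal N has a nullable alternative N → β (β ⇒* ε) and another alternative N → α with FIRST(α) ∩ FOLLOW(N) ≠ ∅: on such a lookahead the parser cannot decide between expanding α and letting N vanish via β.

Nullable non-terminals: F, P, S.
FIRST sets used below: FIRST(S) = { ε }, FIRST(Y) = { ';' }, FIRST(F) = { ';', ε }, FIRST(P) = { ';', ε }

F: nullable alternative(s) F → S S S, F → S, F → ε; FOLLOW(F) = { $, ';' }
  F → S S S: FIRST \ {ε} = { } — disjoint from FOLLOW(F)
  F → Y ; (: FIRST \ {ε} = { ';' } — overlaps FOLLOW(F) on { ';' }: CONFLICT
  F → S: FIRST \ {ε} = { } — disjoint from FOLLOW(F)
  F → S Y (: FIRST \ {ε} = { ';' } — overlaps FOLLOW(F) on { ';' }: CONFLICT
  F → ε: FIRST \ {ε} = { } — disjoint from FOLLOW(F)

P: nullable alternative(s) P → S F; FOLLOW(P) = { $, ';' }
  P → S F: FIRST \ {ε} = { ';' } — this is the only nullable alternative, skip
  P → S P Y: FIRST \ {ε} = { ';' } — overlaps FOLLOW(P) on { ';' }: CONFLICT
S has a nullable alternative but only one production, so nothing to check.

Y has no nullable alternative, so no FIRST/FOLLOW check is needed there.

So the grammar has 3 FIRST/FOLLOW conflicts (marked CONFLICT above).

Answer: Yes. P → S P Y with FOLLOW(P) on { ';' }; F → Y ';' '(' with FOLLOW(F) on { ';' }; F → S Y '(' with FOLLOW(F) on { ';' }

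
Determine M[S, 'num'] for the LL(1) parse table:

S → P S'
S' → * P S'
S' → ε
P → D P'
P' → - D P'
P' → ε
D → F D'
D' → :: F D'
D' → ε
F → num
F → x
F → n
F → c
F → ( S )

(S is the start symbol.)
To find M[S, 'num'], we find productions for S where 'num' is in the predict set (PREDICT(N → α) = (FIRST(α) \ {ε}) ∪ (FOLLOW(N) if α ⇒* ε)).

Relevant sets:
  FIRST(P) = { '(', 'c', 'n', 'num', 'x' }

S → P S': PREDICT = { '(', 'c', 'n', 'num', 'x' }
  'num' is in predict set, so this production goes in M[S, 'num']

M[S, 'num'] = S → P S'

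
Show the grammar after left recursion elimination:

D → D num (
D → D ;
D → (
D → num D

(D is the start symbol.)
D is directly left-recursive. The standard transformation for
  A → A α₁ | ... | A α_m | β₁ | ... | β_n
is
  A  → β₁ A' | ... | β_n A'
  A' → α₁ A' | ... | α_m A' | ε

D → ( becomes D → ( D'
D → num D becomes D → num D D'
D → D num ( becomes D' → num ( D'
D → D ; becomes D' → ; D'
Add D' → ε

Resulting grammar:
D → ( D'
D → num D D'
D' → num ( D'
D' → ; D'
D' → ε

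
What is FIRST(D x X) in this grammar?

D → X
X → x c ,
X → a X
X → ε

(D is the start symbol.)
FIRST sets of the non-terminals involved (from the grammar, by fixed-point iteration):
  FIRST(D) = { 'a', 'x', ε }

To compute FIRST(D x X), process the symbols left to right:
Symbol D is a non-terminal. Add FIRST(D) \ {ε} = { 'a', 'x' }
D is nullable (ε ∈ FIRST(D)), continue to the next symbol.
Symbol x is a terminal. Add 'x' and stop.
FIRST(D x X) = { 'a', 'x' }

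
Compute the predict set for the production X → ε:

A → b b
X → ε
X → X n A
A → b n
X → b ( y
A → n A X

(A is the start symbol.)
{ $, 'b', 'n' }

PREDICT(X → ε) = (FIRST(RHS) \ {ε}) ∪ (FOLLOW(X) if ε ∈ FIRST(RHS), i.e. RHS ⇒* ε)
The right-hand side is ε (FIRST(ε) = { ε }), so the predict set is FOLLOW(X) = { $, 'b', 'n' }
PREDICT(X → ε) = { $, 'b', 'n' }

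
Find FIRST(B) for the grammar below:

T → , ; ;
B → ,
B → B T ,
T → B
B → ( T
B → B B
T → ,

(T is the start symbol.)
{ '(', ',' }

From B → ,:
  - ',' is a terminal: add ',' and stop
From B → B T ,:
  - B is the symbol being defined: contributes nothing new
    B is not nullable, so stop
From B → ( T:
  - '(' is a terminal: add '(' and stop
From B → B B:
  - B is the symbol being defined: contributes nothing new
    B is not nullable, so stop

Collecting: FIRST(B) = { '(', ',' }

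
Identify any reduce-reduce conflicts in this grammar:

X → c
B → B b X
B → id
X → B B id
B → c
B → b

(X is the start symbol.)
Augment with X' → X and build the canonical LR(0) collection (I0 = CLOSURE({[X' → . X]}), then GOTO on every symbol after a dot until no new states appear). It has 12 states:
  I0: { [B → . B b X], [B → . b], [B → . c], [B → . id], [X → . B B id], [X → . c], [X' → . X] }  — shift
  I1: { [B → . B b X], [B → . b], [B → . c], [B → . id], [B → B . b X], [X → B . B id] }  — shift
  I2: { [X' → X .] }  — accept
  I3: { [B → b .] }  — reduce
  I4: { [B → c .], [X → c .] }  — 2 reduces
  I5: { [B → id .] }  — reduce
  I6: { [B → B . b X], [X → B B . id] }  — shift
  I7: { [B → . B b X], [B → . b], [B → . c], [B → . id], [B → B b . X], [B → b .], [X → . B B id], [X → . c] }  — shift, reduce
  I8: { [B → c .] }  — reduce
  I9: { [B → B b X .] }  — reduce
  I10: { [B → . B b X], [B → . b], [B → . c], [B → . id], [B → B b . X], [X → . B B id], [X → . c] }  — shift
  I11: { [X → B B id .] }  — reduce

I4 contains complete items [B → c .], [X → c .] — reduce-reduce conflict.

Answer: Yes — I4: [B → c .] vs [X → c .]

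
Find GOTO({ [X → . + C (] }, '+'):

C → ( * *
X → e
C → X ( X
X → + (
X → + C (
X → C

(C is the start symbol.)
{ [C → . ( * *], [C → . X ( X], [X → + . C (], [X → . + (], [X → . + C (], [X → . C], [X → . e] }

GOTO(I, '+') = CLOSURE({ [A → αX.β] : [A → α.Xβ] ∈ I, X = '+' })

Items with dot before '+', with the dot advanced:
  [X → . + C (] → [X → + . C (]
Closure of the advanced items:
  [X → + . C (] has the dot before C: add [C → . ( * *], [C → . X ( X]
  [C → . X ( X] has the dot before X: add [X → . e], [X → . + (], [X → . + C (], [X → . C]

GOTO = { [C → . ( * *], [C → . X ( X], [X → + . C (], [X → . + (], [X → . + C (], [X → . C], [X → . e] }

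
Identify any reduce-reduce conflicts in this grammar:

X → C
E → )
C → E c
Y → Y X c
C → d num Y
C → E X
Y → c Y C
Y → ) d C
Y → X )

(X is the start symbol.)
Yes — I12: [X → C .] vs [Y → c Y C .]

Augment with X' → X and build the canonical LR(0) collection (I0 = CLOSURE({[X' → . X]}), then GOTO on every symbol after a dot until no new states appear). It has 20 states:
  I0: { [C → . E X], [C → . E c], [C → . d num Y], [E → . )], [X → . C], [X' → . X] }  — shift
  I1: { [E → ) .] }  — reduce
  I2: { [X → C .] }  — reduce
  I3: { [C → . E X], [C → . E c], [C → . d num Y], [C → E . X], [C → E . c], [E → . )], [X → . C] }  — shift
  I4: { [X' → X .] }  — accept
  I5: { [C → d . num Y] }  — shift
  I6: { [C → . E X], [C → . E c], [C → . d num Y], [C → d num . Y], [E → . )], [X → . C], [Y → . ) d C], [Y → . X )], [Y → . Y X c], [Y → . c Y C] }  — shift
  I7: { [E → ) .], [Y → ) . d C] }  — shift, reduce
  I8: { [Y → X . )] }  — shift
  I9: { [C → . E X], [C → . E c], [C → . d num Y], [C → d num Y .], [E → . )], [X → . C], [Y → Y . X c] }  — shift, reduce
  I10: { [C → . E X], [C → . E c], [C → . d num Y], [E → . )], [X → . C], [Y → . ) d C], [Y → . X )], [Y → . Y X c], [Y → . c Y C], [Y → c . Y C] }  — shift
  I11: { [C → . E X], [C → . E c], [C → . d num Y], [E → . )], [X → . C], [Y → Y . X c], [Y → c Y . C] }  — shift
  I12: { [X → C .], [Y → c Y C .] }  — 2 reduces
  I13: { [Y → Y X . c] }  — shift
  I14: { [Y → Y X c .] }  — reduce
  I15: { [Y → X ) .] }  — reduce
  I16: { [C → . E X], [C → . E c], [C → . d num Y], [E → . )], [Y → ) d . C] }  — shift
  I17: { [Y → ) d C .] }  — reduce
  I18: { [C → E X .] }  — reduce
  I19: { [C → E c .] }  — reduce

I12 contains complete items [X → C .], [Y → c Y C .] — reduce-reduce conflict.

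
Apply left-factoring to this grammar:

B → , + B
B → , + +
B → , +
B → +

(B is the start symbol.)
Left-factoring transforms A → αβ₁ | αβ₂ into A → αA' and A' → β₁ | β₂
(α is the longest common prefix among the alternatives). Repeat until
no nonterminal has two alternatives with a common prefix.

Round 1: B has alternatives sharing prefix ', +'. Introduce B': B → , + B'
  Add: B' → B
  Add: B' → +
  Add: B' → ε

No remaining common prefixes — done.

Resulting grammar:
B → , + B'
B' → B
B' → +
B' → ε
B → +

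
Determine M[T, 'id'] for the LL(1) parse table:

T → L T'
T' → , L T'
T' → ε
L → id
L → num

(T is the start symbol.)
T → L T'

To find M[T, 'id'], we find productions for T where 'id' is in the predict set (PREDICT(N → α) = (FIRST(α) \ {ε}) ∪ (FOLLOW(N) if α ⇒* ε)).

Relevant sets:
  FIRST(L) = { 'id', 'num' }

T → L T': PREDICT = { 'id', 'num' }
  'id' is in predict set, so this production goes in M[T, 'id']

M[T, 'id'] = T → L T'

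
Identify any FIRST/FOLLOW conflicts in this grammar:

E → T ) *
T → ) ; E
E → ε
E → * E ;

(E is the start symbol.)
A FIRST/FOLLOW conflict occurs when a non-terminal N has a nullable alternative N → β (β ⇒* ε) and another alternative N → α with FIRST(α) ∩ FOLLOW(N) ≠ ∅: on such a lookahead the parser cannot decide between expanding α and letting N vanish via β.

Nullable non-terminals: E.
FIRST sets used below: FIRST(T) = { ')' }

E: nullable alternative(s) E → ε; FOLLOW(E) = { $, ')', ';' }
  E → T ) *: FIRST \ {ε} = { ')' } — overlaps FOLLOW(E) on { ')' }: CONFLICT
  E → ε: FIRST \ {ε} = { } — this is the only nullable alternative, skip
  E → * E ;: FIRST \ {ε} = { '*' } — disjoint from FOLLOW(E)

T has no nullable alternative, so no FIRST/FOLLOW check is needed there.

So the grammar has 1 FIRST/FOLLOW conflict (marked CONFLICT above).

Answer: Yes. E → T ')' '*' with FOLLOW(E) on { ')' }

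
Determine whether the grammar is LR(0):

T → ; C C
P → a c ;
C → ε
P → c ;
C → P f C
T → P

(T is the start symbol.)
No. Shift-reduce conflict between [C → .] and [P → . a c ;]

A grammar is LR(0) if no state in the canonical LR(0) collection has:
  - both a shift item (dot before a terminal) and a complete item (shift-reduce conflict), or
  - two or more complete items (reduce-reduce conflict; the accept item [T' → T .] counts as a complete item here).

Augment with T' → T and build the canonical LR(0) collection (I0 = CLOSURE({[T' → . T]}), then GOTO on every symbol after a dot until no new states appear). It has 14 states:
  I0: { [P → . a c ;], [P → . c ;], [T → . ; C C], [T → . P], [T' → . T] }  — shift
  I1: { [C → . P f C], [C → .], [P → . a c ;], [P → . c ;], [T → ; . C C] }  — shift, reduce
  I2: { [T → P .] }  — reduce
  I3: { [T' → T .] }  — accept
  I4: { [P → a . c ;] }  — shift
  I5: { [P → c . ;] }  — shift
  I6: { [P → c ; .] }  — reduce
  I7: { [P → a c . ;] }  — shift
  I8: { [P → a c ; .] }  — reduce
  I9: { [C → . P f C], [C → .], [P → . a c ;], [P → . c ;], [T → ; C . C] }  — shift, reduce
  I10: { [C → P . f C] }  — shift
  I11: { [C → . P f C], [C → .], [C → P f . C], [P → . a c ;], [P → . c ;] }  — shift, reduce
  I12: { [C → P f C .] }  — reduce
  I13: { [T → ; C C .] }  — reduce

Conflict in state I1:
  Shift-reduce conflict between [C → .] and [P → . a c ;]
So the grammar is NOT LR(0).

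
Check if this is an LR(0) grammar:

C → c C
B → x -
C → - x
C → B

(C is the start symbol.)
Yes, the grammar is LR(0)

A grammar is LR(0) if no state in the canonical LR(0) collection has:
  - both a shift item (dot before a terminal) and a complete item (shift-reduce conflict), or
  - two or more complete items (reduce-reduce conflict; the accept item [C' → C .] counts as a complete item here).

Augment with C' → C and build the canonical LR(0) collection (I0 = CLOSURE({[C' → . C]}), then GOTO on every symbol after a dot until no new states appear). It has 9 states:
  I0: { [B → . x -], [C → . - x], [C → . B], [C → . c C], [C' → . C] }  — shift
  I1: { [C → - . x] }  — shift
  I2: { [C → B .] }  — reduce
  I3: { [C' → C .] }  — accept
  I4: { [B → . x -], [C → . - x], [C → . B], [C → . c C], [C → c . C] }  — shift
  I5: { [B → x . -] }  — shift
  I6: { [B → x - .] }  — reduce
  I7: { [C → c C .] }  — reduce
  I8: { [C → - x .] }  — reduce

Every state is either a pure shift/goto state or contains exactly one complete item and nothing to shift — no conflicts. The grammar is LR(0).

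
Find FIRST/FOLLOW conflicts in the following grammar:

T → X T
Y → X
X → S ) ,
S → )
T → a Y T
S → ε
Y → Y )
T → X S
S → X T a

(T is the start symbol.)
Nullable non-terminals: S.
FIRST sets used below: FIRST(X) = { ')' }

S: nullable alternative(s) S → ε; FOLLOW(S) = { $, ')', 'a' }
  S → ): FIRST \ {ε} = { ')' } — overlaps FOLLOW(S) on { ')' }: CONFLICT
  S → ε: FIRST \ {ε} = { } — this is the only nullable alternative, skip
  S → X T a: FIRST \ {ε} = { ')' } — overlaps FOLLOW(S) on { ')' }: CONFLICT

T, X, Y have no nullable alternative, so no FIRST/FOLLOW check is needed there.

So the grammar has 2 FIRST/FOLLOW conflicts (marked CONFLICT above).

Answer: Yes. S → ')' with FOLLOW(S) on { ')' }; S → X T a with FOLLOW(S) on { ')' }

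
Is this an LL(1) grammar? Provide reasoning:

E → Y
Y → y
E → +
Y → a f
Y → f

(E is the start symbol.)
Yes, the grammar is LL(1).

A grammar is LL(1) if for each non-terminal N with multiple productions, the predict sets of those productions are pairwise disjoint, where PREDICT(N → α) = (FIRST(α) \ {ε}) ∪ (FOLLOW(N) if α ⇒* ε).

Relevant sets:
  FIRST(Y) = { 'a', 'f', 'y' }

For E:
  PREDICT(E → Y) = { 'a', 'f', 'y' }
  PREDICT(E → '+') = { '+' }
For Y:
  PREDICT(Y → y) = { 'y' }
  PREDICT(Y → a f) = { 'a' }
  PREDICT(Y → f) = { 'f' }

All predict sets are disjoint. The grammar IS LL(1).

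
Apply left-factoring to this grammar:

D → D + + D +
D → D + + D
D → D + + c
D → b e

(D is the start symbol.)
Left-factoring transforms A → αβ₁ | αβ₂ into A → αA' and A' → β₁ | β₂
(α is the longest common prefix among the alternatives). Repeat until
no nonterminal has two alternatives with a common prefix.

Round 1: D has alternatives sharing prefix 'D + +'. Introduce D': D → D + + D'
  Add: D' → D +
  Add: D' → D
  Add: D' → c

Round 2: D' has alternatives sharing prefix 'D'. Introduce D'': D' → D D''
  Add: D'' → +
  Add: D'' → ε

No remaining common prefixes — done.

Resulting grammar:
D → D + + D'
D' → D D''
D'' → +
D'' → ε
D' → c
D → b e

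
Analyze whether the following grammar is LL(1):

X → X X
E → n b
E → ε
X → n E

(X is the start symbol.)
A grammar is LL(1) if for each non-terminal N with multiple productions, the predict sets of those productions are pairwise disjoint, where PREDICT(N → α) = (FIRST(α) \ {ε}) ∪ (FOLLOW(N) if α ⇒* ε).

Relevant sets:
  FIRST(X) = { 'n' }
  FOLLOW(E) = { $, 'n' }

For X:
  PREDICT(X → X X) = { 'n' }
  PREDICT(X → n E) = { 'n' }
For E:
  PREDICT(E → n b) = { 'n' }
  PREDICT(E → ε) = { $, 'n' }

Conflict found: Predict set conflict for X: { 'n' }
The grammar is NOT LL(1).

Answer: No. Predict set conflict for X: { 'n' }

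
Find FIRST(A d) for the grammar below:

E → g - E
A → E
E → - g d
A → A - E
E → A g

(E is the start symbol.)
{ '-', 'g' }

FIRST sets of the non-terminals involved (from the grammar, by fixed-point iteration):
  FIRST(A) = { '-', 'g' }

To compute FIRST(A d), process the symbols left to right:
Symbol A is a non-terminal. Add FIRST(A) \ {ε} = { '-', 'g' }
A is not nullable (ε ∉ FIRST(A)), so stop here.
FIRST(A d) = { '-', 'g' }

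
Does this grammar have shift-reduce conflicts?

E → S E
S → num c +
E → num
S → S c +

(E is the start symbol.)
Augment with E' → E and build the canonical LR(0) collection (I0 = CLOSURE({[E' → . E]}), then GOTO on every symbol after a dot until no new states appear). It has 9 states:
  I0: { [E → . S E], [E → . num], [E' → . E], [S → . S c +], [S → . num c +] }  — shift
  I1: { [E' → E .] }  — accept
  I2: { [E → . S E], [E → . num], [E → S . E], [S → . S c +], [S → . num c +], [S → S . c +] }  — shift
  I3: { [E → num .], [S → num . c +] }  — shift, reduce
  I4: { [S → num c . +] }  — shift
  I5: { [S → num c + .] }  — reduce
  I6: { [E → S E .] }  — reduce
  I7: { [S → S c . +] }  — shift
  I8: { [S → S c + .] }  — reduce

I3 contains reduce item [E → num .] and shift item [S → num . c +] — shift-reduce conflict.

Answer: Yes — I3: [E → num .] vs [S → num . c +]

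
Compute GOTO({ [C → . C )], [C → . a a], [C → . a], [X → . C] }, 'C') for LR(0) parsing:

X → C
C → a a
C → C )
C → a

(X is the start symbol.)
{ [C → C . )], [X → C .] }

GOTO(I, 'C') = CLOSURE({ [A → αX.β] : [A → α.Xβ] ∈ I, X = 'C' })

Items with dot before 'C', with the dot advanced:
  [C → . C )] → [C → C . )]
  [X → . C] → [X → C .]
Closure adds nothing (no advanced item has the dot before a non-terminal).

GOTO = { [C → C . )], [X → C .] }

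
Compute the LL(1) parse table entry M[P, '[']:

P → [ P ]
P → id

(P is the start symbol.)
P → [ P ]

To find M[P, '['], we find productions for P where '[' is in the predict set (PREDICT(N → α) = (FIRST(α) \ {ε}) ∪ (FOLLOW(N) if α ⇒* ε)).

P → [ P ]: PREDICT = { '[' }
  '[' is in predict set, so this production goes in M[P, '[']
P → id: PREDICT = { 'id' }

M[P, '['] = P → [ P ]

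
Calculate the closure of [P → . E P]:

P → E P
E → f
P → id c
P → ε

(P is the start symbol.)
{ [E → . f], [P → . E P] }

To compute CLOSURE, for each item [A → α.Bβ] where B is a non-terminal, add [B → .γ] for all productions B → γ; repeat for the newly added items until nothing changes.

Start with: [P → . E P]
  [P → . E P] has the dot before E: add [E → . f]
No further items can be added.

CLOSURE = { [E → . f], [P → . E P] }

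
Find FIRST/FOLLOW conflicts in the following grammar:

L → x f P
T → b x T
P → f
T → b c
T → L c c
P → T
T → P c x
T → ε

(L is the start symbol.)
A FIRST/FOLLOW conflict occurs when a non-terminal N has a nullable alternative N → β (β ⇒* ε) and another alternative N → α with FIRST(α) ∩ FOLLOW(N) ≠ ∅: on such a lookahead the parser cannot decide between expanding α and letting N vanish via β.

Nullable non-terminals: P, T.
FIRST sets used below: FIRST(T) = { 'b', 'c', 'f', 'x', ε }, FIRST(L) = { 'x' }, FIRST(P) = { 'b', 'c', 'f', 'x', ε }

P: nullable alternative(s) P → T; FOLLOW(P) = { $, 'c' }
  P → f: FIRST \ {ε} = { 'f' } — disjoint from FOLLOW(P)
  P → T: FIRST \ {ε} = { 'b', 'c', 'f', 'x' } — this is the only nullable alternative, skip

T: nullable alternative(s) T → ε; FOLLOW(T) = { $, 'c' }
  T → b x T: FIRST \ {ε} = { 'b' } — disjoint from FOLLOW(T)
  T → b c: FIRST \ {ε} = { 'b' } — disjoint from FOLLOW(T)
  T → L c c: FIRST \ {ε} = { 'x' } — disjoint from FOLLOW(T)
  T → P c x: FIRST \ {ε} = { 'b', 'c', 'f', 'x' } — overlaps FOLLOW(T) on { 'c' }: CONFLICT
  T → ε: FIRST \ {ε} = { } — this is the only nullable alternative, skip

L has no nullable alternative, so no FIRST/FOLLOW check is needed there.

So the grammar has 1 FIRST/FOLLOW conflict (marked CONFLICT above).

Answer: Yes. T → P c x with FOLLOW(T) on { 'c' }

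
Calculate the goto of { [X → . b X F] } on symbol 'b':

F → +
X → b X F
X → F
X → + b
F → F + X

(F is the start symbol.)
{ [F → . +], [F → . F + X], [X → . + b], [X → . F], [X → . b X F], [X → b . X F] }

GOTO(I, 'b') = CLOSURE({ [A → αX.β] : [A → α.Xβ] ∈ I, X = 'b' })

Items with dot before 'b', with the dot advanced:
  [X → . b X F] → [X → b . X F]
Closure of the advanced items:
  [X → b . X F] has the dot before X: add [X → . b X F], [X → . F], [X → . + b]
  [X → . F] has the dot before F: add [F → . +], [F → . F + X]

GOTO = { [F → . +], [F → . F + X], [X → . + b], [X → . F], [X → . b X F], [X → b . X F] }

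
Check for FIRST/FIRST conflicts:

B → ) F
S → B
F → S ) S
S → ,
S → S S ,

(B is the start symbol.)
A FIRST/FIRST conflict occurs when two productions N → α and N → β for the same non-terminal have FIRST(α) ∩ FIRST(β) ≠ ∅ (with ε ∈ FIRST of a nullable right-hand side, so two nullable alternatives also conflict).

FIRST sets of the non-terminals at (or reachable through a nullable prefix from) the front of some alternative:
  FIRST(B) = { ')' }
  FIRST(S) = { ')', ',' }

Productions for S:
  S → B: FIRST = { ')' }
  S → ,: FIRST = { ',' }
  S → S S ,: FIRST = { ')', ',' }
B, F have only one production, so no FIRST/FIRST conflict is possible there.

Conflict for S: S → B and S → S S ,
  Overlap: { ')' }
Conflict for S: S → , and S → S S ,
  Overlap: { ',' }

Answer: Yes. S → B / S → S S ',' on { ')' }; S → ',' / S → S S ',' on { ',' }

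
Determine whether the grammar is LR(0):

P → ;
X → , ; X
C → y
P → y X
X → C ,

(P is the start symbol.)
Yes, the grammar is LR(0)

A grammar is LR(0) if no state in the canonical LR(0) collection has:
  - both a shift item (dot before a terminal) and a complete item (shift-reduce conflict), or
  - two or more complete items (reduce-reduce conflict; the accept item [P' → P .] counts as a complete item here).

Augment with P' → P and build the canonical LR(0) collection (I0 = CLOSURE({[P' → . P]}), then GOTO on every symbol after a dot until no new states appear). It has 11 states:
  I0: { [P → . ;], [P → . y X], [P' → . P] }  — shift
  I1: { [P → ; .] }  — reduce
  I2: { [P' → P .] }  — accept
  I3: { [C → . y], [P → y . X], [X → . , ; X], [X → . C ,] }  — shift
  I4: { [X → , . ; X] }  — shift
  I5: { [X → C . ,] }  — shift
  I6: { [P → y X .] }  — reduce
  I7: { [C → y .] }  — reduce
  I8: { [X → C , .] }  — reduce
  I9: { [C → . y], [X → , ; . X], [X → . , ; X], [X → . C ,] }  — shift
  I10: { [X → , ; X .] }  — reduce

Every state is either a pure shift/goto state or contains exactly one complete item and nothing to shift — no conflicts. The grammar is LR(0).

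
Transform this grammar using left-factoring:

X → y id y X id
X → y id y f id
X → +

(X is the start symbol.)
X → y id y X'
X' → X id
X' → f id
X → +

Left-factoring transforms A → αβ₁ | αβ₂ into A → αA' and A' → β₁ | β₂
(α is the longest common prefix among the alternatives). Repeat until
no nonterminal has two alternatives with a common prefix.

Round 1: X has alternatives sharing prefix 'y id y'. Introduce X': X → y id y X'
  Add: X' → X id
  Add: X' → f id

No remaining common prefixes — done.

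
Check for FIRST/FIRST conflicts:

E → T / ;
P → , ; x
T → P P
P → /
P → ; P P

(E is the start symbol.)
Productions for P:
  P → , ; x: FIRST = { ',' }
  P → /: FIRST = { '/' }
  P → ; P P: FIRST = { ';' }
E, T have only one production, so no FIRST/FIRST conflict is possible there.

All alternatives of each non-terminal have pairwise disjoint FIRST sets.

Answer: No FIRST/FIRST conflicts.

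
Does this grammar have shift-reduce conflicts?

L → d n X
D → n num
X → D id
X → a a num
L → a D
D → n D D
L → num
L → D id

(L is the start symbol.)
A shift-reduce conflict occurs when an LR(0) state has both:
  - a complete (reduce) item [A → α .] (dot at the end), and
  - a shift item [B → β . c γ] (dot before a terminal).

Augment with L' → L and build the canonical LR(0) collection (I0 = CLOSURE({[L' → . L]}), then GOTO on every symbol after a dot until no new states appear). It has 19 states:
  I0: { [D → . n D D], [D → . n num], [L → . D id], [L → . a D], [L → . d n X], [L → . num], [L' → . L] }  — shift
  I1: { [L → D . id] }  — shift
  I2: { [L' → L .] }  — accept
  I3: { [D → . n D D], [D → . n num], [L → a . D] }  — shift
  I4: { [L → d . n X] }  — shift
  I5: { [D → . n D D], [D → . n num], [D → n . D D], [D → n . num] }  — shift
  I6: { [L → num .] }  — reduce
  I7: { [D → . n D D], [D → . n num], [D → n D . D] }  — shift
  I8: { [D → n num .] }  — reduce
  I9: { [D → n D D .] }  — reduce
  I10: { [D → . n D D], [D → . n num], [L → d n . X], [X → . D id], [X → . a a num] }  — shift
  I11: { [X → D . id] }  — shift
  I12: { [L → d n X .] }  — reduce
  I13: { [X → a . a num] }  — shift
  I14: { [X → a a . num] }  — shift
  I15: { [X → a a num .] }  — reduce
  I16: { [X → D id .] }  — reduce
  I17: { [L → a D .] }  — reduce
  I18: { [L → D id .] }  — reduce

No state contains both a complete item and a shift item.

Answer: No shift-reduce conflicts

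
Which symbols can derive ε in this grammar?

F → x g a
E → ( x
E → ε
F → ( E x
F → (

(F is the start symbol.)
ε-productions: E → ε
So E is immediately nullable.
No further non-terminal can be added: every production for the remaining non-terminals contains a terminal or a non-nullable non-terminal.
Nullable = { 'E' }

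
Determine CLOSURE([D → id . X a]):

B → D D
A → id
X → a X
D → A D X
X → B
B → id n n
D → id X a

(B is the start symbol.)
{ [A → . id], [B → . D D], [B → . id n n], [D → . A D X], [D → . id X a], [D → id . X a], [X → . B], [X → . a X] }

Start with: [D → id . X a]
  [D → id . X a] has the dot before X: add [X → . a X], [X → . B]
  [X → . B] has the dot before B: add [B → . D D], [B → . id n n]
  [B → . D D] has the dot before D: add [D → . A D X], [D → . id X a]
  [D → . A D X] has the dot before A: add [A → . id]
No further items can be added.

CLOSURE = { [A → . id], [B → . D D], [B → . id n n], [D → . A D X], [D → . id X a], [D → id . X a], [X → . B], [X → . a X] }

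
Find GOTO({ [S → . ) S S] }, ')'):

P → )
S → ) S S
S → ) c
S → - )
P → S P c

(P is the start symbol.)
{ [S → ) . S S], [S → . ) S S], [S → . ) c], [S → . - )] }

GOTO(I, ')') = CLOSURE({ [A → αX.β] : [A → α.Xβ] ∈ I, X = ')' })

Items with dot before ')', with the dot advanced:
  [S → . ) S S] → [S → ) . S S]
Closure of the advanced items:
  [S → ) . S S] has the dot before S: add [S → . ) S S], [S → . ) c], [S → . - )]

GOTO = { [S → ) . S S], [S → . ) S S], [S → . ) c], [S → . - )] }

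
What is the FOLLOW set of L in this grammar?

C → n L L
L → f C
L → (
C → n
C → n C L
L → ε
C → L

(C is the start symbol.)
In C → n L L: L is followed by L, add FIRST(L) \ {ε} = { '(', 'f' }
  L is nullable, so also add FOLLOW(C)
In C → n L L: L is at the end, add FOLLOW(C)
In C → n C L: L is at the end, add FOLLOW(C)
In C → L: L is at the end, add FOLLOW(C)

The FOLLOW sets referred to above (computed the same way, to a fixed point):
  FOLLOW(C) = { $, '(', 'f' }

Taking the union: FOLLOW(L) = { $, '(', 'f' }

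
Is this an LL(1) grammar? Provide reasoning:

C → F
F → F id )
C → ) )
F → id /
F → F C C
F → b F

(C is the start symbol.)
A grammar is LL(1) if for each non-terminal N with multiple productions, the predict sets of those productions are pairwise disjoint, where PREDICT(N → α) = (FIRST(α) \ {ε}) ∪ (FOLLOW(N) if α ⇒* ε).

Relevant sets:
  FIRST(F) = { 'b', 'id' }

For C:
  PREDICT(C → F) = { 'b', 'id' }
  PREDICT(C → ')' ')') = { ')' }
For F:
  PREDICT(F → F id ')') = { 'b', 'id' }
  PREDICT(F → id '/') = { 'id' }
  PREDICT(F → F C C) = { 'b', 'id' }
  PREDICT(F → b F) = { 'b' }

Conflict found: Predict set conflict for F: { 'id' }
The grammar is NOT LL(1).

Answer: No. Predict set conflict for F: { 'id' }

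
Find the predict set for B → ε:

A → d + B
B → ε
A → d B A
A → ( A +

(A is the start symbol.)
{ $, '(', '+', 'd' }

PREDICT(B → ε) = (FIRST(RHS) \ {ε}) ∪ (FOLLOW(B) if ε ∈ FIRST(RHS), i.e. RHS ⇒* ε)
The right-hand side is ε (FIRST(ε) = { ε }), so the predict set is FOLLOW(B) = { $, '(', '+', 'd' }
PREDICT(B → ε) = { $, '(', '+', 'd' }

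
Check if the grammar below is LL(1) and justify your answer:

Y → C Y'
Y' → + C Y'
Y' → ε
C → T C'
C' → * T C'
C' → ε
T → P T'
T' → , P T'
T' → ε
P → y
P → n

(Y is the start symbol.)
A grammar is LL(1) if for each non-terminal N with multiple productions, the predict sets of those productions are pairwise disjoint, where PREDICT(N → α) = (FIRST(α) \ {ε}) ∪ (FOLLOW(N) if α ⇒* ε).

Relevant sets:
  FOLLOW(Y') = { $ }
  FOLLOW(C') = { $, '+' }
  FOLLOW(T') = { $, '*', '+' }

For Y':
  PREDICT(Y' → '+' C Y') = { '+' }
  PREDICT(Y' → ε) = { $ }
For C':
  PREDICT(C' → '*' T C') = { '*' }
  PREDICT(C' → ε) = { $, '+' }
For T':
  PREDICT(T' → ',' P T') = { ',' }
  PREDICT(T' → ε) = { $, '*', '+' }
For P:
  PREDICT(P → y) = { 'y' }
  PREDICT(P → n) = { 'n' }
Y, C, T have a single production, so nothing to check there.

All predict sets are disjoint. The grammar IS LL(1).

Answer: Yes, the grammar is LL(1).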